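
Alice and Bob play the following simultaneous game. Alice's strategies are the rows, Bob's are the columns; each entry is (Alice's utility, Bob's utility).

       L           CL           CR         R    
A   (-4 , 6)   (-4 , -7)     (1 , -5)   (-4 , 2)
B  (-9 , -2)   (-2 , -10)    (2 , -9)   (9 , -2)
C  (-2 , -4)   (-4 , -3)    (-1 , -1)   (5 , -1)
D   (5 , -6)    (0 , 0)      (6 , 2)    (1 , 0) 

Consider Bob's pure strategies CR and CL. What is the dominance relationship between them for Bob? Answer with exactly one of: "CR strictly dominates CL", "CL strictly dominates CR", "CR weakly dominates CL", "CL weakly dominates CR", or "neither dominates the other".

CR's payoffs vs CL's, by Alice's action — A: -5>-7, B: -9>-10, C: -1>-3, D: 2>0.
Every comparison favours CR, so CR strictly dominates CL.

CR strictly dominates CL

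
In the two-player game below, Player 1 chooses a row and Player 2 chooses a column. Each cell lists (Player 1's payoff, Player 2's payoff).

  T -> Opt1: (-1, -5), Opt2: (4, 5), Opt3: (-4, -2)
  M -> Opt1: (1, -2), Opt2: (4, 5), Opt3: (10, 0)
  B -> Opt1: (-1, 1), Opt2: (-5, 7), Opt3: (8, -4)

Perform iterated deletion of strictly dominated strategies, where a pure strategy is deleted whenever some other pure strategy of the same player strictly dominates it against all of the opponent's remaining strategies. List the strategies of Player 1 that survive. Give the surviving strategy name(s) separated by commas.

T, M

Row B is eliminated: M beats it against every remaining column (Opt1: 1>-1, Opt2: 4>-5, Opt3: 10>8).
For Player 2, Opt2 strictly dominates Opt1 on the remaining rows (T: 5>-5, M: 5>-2); eliminate Opt1.
Player 2's strategy Opt3 is strictly dominated by Opt2 (T: 5>-2, M: 5>0) and is removed.
Among the remaining strategies, none is strictly dominated by another pure strategy of the same player, so the elimination stops.
Surviving strategies — Player 1: {T, M}; Player 2: {Opt2}.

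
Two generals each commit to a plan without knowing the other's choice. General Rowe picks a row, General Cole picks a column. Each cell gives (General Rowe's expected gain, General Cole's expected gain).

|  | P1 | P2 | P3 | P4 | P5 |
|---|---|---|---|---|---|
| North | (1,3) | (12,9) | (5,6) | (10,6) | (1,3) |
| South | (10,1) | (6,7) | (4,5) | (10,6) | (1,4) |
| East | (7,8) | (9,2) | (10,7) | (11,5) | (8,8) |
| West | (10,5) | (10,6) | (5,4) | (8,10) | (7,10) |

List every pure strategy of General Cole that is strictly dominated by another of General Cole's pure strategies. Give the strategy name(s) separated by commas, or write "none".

none

P1 is not dominated — it holds its own against P2 at East (8>2); P3 at East (8>7); P4 at East (8>5); P5 at North (3=3).
P2 is not dominated — it holds its own against P1 at North (9>3); P3 at North (9>6); P4 at North (9>6); P5 at North (9>3).
P3: no other strategy beats it everywhere (P1 at North (6>3); P2 at East (7>2); P4 at North (6=6); P5 at North (6>3)).
P4: no other strategy beats it everywhere (P1 at North (6>3); P2 at East (5>2); P3 at North (6=6); P5 at North (6>3)).
P5: no other strategy beats it everywhere (P1 at North (3=3); P2 at East (8>2); P3 at East (8>7); P4 at East (8>5)).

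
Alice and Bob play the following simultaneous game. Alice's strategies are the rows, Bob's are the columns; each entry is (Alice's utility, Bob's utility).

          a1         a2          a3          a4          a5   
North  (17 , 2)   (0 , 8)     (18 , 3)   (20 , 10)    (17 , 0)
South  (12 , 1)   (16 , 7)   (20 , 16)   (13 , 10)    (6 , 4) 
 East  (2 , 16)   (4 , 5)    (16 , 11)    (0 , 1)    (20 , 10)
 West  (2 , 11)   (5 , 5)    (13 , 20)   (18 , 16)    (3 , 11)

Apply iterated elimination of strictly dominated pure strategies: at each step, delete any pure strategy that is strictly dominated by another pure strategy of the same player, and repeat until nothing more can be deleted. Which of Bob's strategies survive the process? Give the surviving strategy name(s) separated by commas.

Column a5 is eliminated: a3 beats it against every remaining row (North: 3>0, South: 16>4, East: 11>10, West: 20>11).
Row East is eliminated: South beats it against every remaining column (a1: 12>2, a2: 16>4, a3: 20>16, a4: 13>0).
For Bob, a3 strictly dominates a1 on the remaining rows (North: 3>2, South: 16>1, West: 20>11); eliminate a1.
Column a2 is eliminated: a4 beats it against every remaining row (North: 10>8, South: 10>7, West: 16>5).
For Alice, North strictly dominates West on the remaining columns (a3: 18>13, a4: 20>18); eliminate West.
Among the remaining strategies, none is strictly dominated by another pure strategy of the same player, so the elimination stops.
Surviving strategies — Alice: {North, South}; Bob: {a3, a4}.

a3, a4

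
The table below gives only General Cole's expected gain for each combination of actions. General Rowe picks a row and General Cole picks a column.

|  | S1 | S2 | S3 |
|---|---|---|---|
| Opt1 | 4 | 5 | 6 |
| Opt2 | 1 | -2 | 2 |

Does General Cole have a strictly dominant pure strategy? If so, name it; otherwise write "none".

S3 vs S1: Opt1: 6>4, Opt2: 2>1.
S3 vs S2: Opt1: 6>5, Opt2: 2>-2.
S3 strictly beats every other strategy against every opponent action, so it is strictly dominant.

S3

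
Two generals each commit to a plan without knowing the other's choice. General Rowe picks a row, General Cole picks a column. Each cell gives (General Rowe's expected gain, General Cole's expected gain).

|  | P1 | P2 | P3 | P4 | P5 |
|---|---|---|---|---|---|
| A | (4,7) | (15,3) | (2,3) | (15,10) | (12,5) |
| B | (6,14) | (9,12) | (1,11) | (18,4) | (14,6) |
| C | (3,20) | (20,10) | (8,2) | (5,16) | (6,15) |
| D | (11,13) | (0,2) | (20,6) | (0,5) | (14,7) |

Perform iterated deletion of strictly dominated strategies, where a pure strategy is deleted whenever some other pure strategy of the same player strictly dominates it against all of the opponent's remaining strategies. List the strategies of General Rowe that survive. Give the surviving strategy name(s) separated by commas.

Column P2 is eliminated: P1 beats it against every remaining row (A: 7>3, B: 14>12, C: 20>10, D: 13>2).
General Cole's strategy P3 is strictly dominated by P1 (A: 7>3, B: 14>11, C: 20>2, D: 13>6) and is removed.
Row A is eliminated: B beats it against every remaining column (P1: 6>4, P4: 18>15, P5: 14>12).
Row C is eliminated: B beats it against every remaining column (P1: 6>3, P4: 18>5, P5: 14>6).
Column P4 is eliminated: P1 beats it against every remaining row (B: 14>4, D: 13>5).
For General Cole, P1 strictly dominates P5 on the remaining rows (B: 14>6, D: 13>7); eliminate P5.
Row B is eliminated: D beats it against every remaining column (P1: 11>6).
Among the remaining strategies, none is strictly dominated by another pure strategy of the same player, so the elimination stops.
Surviving strategies — General Rowe: {D}; General Cole: {P1}.

D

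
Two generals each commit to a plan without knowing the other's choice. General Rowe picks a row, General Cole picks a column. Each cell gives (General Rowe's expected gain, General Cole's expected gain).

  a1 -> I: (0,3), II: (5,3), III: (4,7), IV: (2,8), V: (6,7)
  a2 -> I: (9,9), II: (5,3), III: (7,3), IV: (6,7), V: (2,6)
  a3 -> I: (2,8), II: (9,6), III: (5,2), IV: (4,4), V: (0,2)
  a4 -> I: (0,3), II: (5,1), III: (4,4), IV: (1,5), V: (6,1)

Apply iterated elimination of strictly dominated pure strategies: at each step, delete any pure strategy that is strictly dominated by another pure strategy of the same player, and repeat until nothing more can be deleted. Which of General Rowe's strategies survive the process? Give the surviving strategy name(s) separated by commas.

General Cole's strategy III is strictly dominated by IV (a1: 8>7, a2: 7>3, a3: 4>2, a4: 5>4) and is removed.
Column V is eliminated: IV beats it against every remaining row (a1: 8>7, a2: 7>6, a3: 4>2, a4: 5>1).
General Rowe's strategy a1 is strictly dominated by a3 (I: 2>0, II: 9>5, IV: 4>2) and is removed.
Row a4 is eliminated: a3 beats it against every remaining column (I: 2>0, II: 9>5, IV: 4>1).
For General Cole, I strictly dominates II on the remaining rows (a2: 9>3, a3: 8>6); eliminate II.
General Rowe's strategy a3 is strictly dominated by a2 (I: 9>2, IV: 6>4) and is removed.
General Cole's strategy IV is strictly dominated by I (a2: 9>7) and is removed.
Among the remaining strategies, none is strictly dominated by another pure strategy of the same player, so the elimination stops.
Surviving strategies — General Rowe: {a2}; General Cole: {I}.

a2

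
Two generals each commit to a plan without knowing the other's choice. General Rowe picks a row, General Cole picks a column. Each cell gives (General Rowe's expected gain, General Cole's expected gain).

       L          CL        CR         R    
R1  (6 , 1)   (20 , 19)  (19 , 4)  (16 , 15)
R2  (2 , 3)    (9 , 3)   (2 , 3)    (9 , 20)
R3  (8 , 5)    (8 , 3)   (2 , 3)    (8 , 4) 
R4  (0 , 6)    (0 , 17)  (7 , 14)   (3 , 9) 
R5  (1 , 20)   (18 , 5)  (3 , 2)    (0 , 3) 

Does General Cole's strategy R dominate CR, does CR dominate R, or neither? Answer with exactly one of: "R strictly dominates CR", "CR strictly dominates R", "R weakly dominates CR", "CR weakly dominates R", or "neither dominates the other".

R's payoffs vs CR's, by General Rowe's action — R1: 15>4, R2: 20>3, R3: 4>3, R4: 9<14, R5: 3>2.
R does better at R1, R2, R3, R5 but worse at R4; neither strategy dominates the other.

neither dominates the other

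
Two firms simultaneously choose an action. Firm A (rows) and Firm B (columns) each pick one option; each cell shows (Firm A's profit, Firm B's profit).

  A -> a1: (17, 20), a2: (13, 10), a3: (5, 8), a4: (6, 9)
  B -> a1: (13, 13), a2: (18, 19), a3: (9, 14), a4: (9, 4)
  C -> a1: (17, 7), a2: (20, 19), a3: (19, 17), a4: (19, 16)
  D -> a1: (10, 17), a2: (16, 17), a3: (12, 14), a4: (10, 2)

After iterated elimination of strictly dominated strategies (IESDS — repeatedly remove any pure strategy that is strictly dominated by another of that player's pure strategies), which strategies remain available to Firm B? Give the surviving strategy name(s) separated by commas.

For Firm A, C strictly dominates B on the remaining columns (a1: 17>13, a2: 20>18, a3: 19>9, a4: 19>9); eliminate B.
Firm A's strategy D is strictly dominated by C (a1: 17>10, a2: 20>16, a3: 19>12, a4: 19>10) and is removed.
Column a3 is eliminated: a2 beats it against every remaining row (A: 10>8, C: 19>17).
Column a4 is eliminated: a2 beats it against every remaining row (A: 10>9, C: 19>16).
Among the remaining strategies, none is strictly dominated by another pure strategy of the same player, so the elimination stops.
Surviving strategies — Firm A: {A, C}; Firm B: {a1, a2}.

a1, a2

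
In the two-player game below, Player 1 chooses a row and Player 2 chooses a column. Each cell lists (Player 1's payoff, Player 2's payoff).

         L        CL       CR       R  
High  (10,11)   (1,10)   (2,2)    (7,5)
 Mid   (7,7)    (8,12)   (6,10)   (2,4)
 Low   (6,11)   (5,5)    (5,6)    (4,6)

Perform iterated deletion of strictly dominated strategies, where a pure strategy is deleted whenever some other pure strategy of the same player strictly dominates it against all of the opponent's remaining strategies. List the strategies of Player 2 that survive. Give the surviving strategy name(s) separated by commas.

Player 2's strategy R is strictly dominated by L (High: 11>5, Mid: 7>4, Low: 11>6) and is removed.
Player 1's strategy Low is strictly dominated by Mid (L: 7>6, CL: 8>5, CR: 6>5) and is removed.
Column CR is eliminated: CL beats it against every remaining row (High: 10>2, Mid: 12>10).
Among the remaining strategies, none is strictly dominated by another pure strategy of the same player, so the elimination stops.
Surviving strategies — Player 1: {High, Mid}; Player 2: {L, CL}.

L, CL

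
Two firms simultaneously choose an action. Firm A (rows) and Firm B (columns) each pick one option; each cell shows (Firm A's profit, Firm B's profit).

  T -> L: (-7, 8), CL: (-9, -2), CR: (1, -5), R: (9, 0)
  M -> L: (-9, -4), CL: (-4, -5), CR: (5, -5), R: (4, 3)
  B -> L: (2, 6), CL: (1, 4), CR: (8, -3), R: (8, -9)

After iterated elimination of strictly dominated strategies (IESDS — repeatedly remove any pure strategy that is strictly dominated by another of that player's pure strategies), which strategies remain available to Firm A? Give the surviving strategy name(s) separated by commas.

For Firm A, B strictly dominates M on the remaining columns (L: 2>-9, CL: 1>-4, CR: 8>5, R: 8>4); eliminate M.
Column CL is eliminated: L beats it against every remaining row (T: 8>-2, B: 6>4).
For Firm B, L strictly dominates CR on the remaining rows (T: 8>-5, B: 6>-3); eliminate CR.
For Firm B, L strictly dominates R on the remaining rows (T: 8>0, B: 6>-9); eliminate R.
Row T is eliminated: B beats it against every remaining column (L: 2>-7).
Among the remaining strategies, none is strictly dominated by another pure strategy of the same player, so the elimination stops.
Surviving strategies — Firm A: {B}; Firm B: {L}.

B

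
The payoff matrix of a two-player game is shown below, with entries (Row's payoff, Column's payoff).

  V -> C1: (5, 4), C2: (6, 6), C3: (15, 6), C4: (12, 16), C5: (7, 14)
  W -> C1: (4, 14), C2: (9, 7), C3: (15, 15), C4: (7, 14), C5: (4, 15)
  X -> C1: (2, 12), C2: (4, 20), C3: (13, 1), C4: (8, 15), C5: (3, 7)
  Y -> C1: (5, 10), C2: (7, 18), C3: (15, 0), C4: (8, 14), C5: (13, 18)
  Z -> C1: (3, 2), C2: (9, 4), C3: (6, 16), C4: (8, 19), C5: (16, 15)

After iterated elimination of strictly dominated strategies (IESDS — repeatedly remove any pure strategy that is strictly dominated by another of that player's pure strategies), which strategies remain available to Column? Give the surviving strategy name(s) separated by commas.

C2, C3, C4, C5

Row's strategy X is strictly dominated by V (C1: 5>2, C2: 6>4, C3: 15>13, C4: 12>8, C5: 7>3) and is removed.
Column's strategy C1 is strictly dominated by C5 (V: 14>4, W: 15>14, Y: 18>10, Z: 15>2) and is removed.
Among the remaining strategies, none is strictly dominated by another pure strategy of the same player, so the elimination stops.
Surviving strategies — Row: {V, W, Y, Z}; Column: {C2, C3, C4, C5}.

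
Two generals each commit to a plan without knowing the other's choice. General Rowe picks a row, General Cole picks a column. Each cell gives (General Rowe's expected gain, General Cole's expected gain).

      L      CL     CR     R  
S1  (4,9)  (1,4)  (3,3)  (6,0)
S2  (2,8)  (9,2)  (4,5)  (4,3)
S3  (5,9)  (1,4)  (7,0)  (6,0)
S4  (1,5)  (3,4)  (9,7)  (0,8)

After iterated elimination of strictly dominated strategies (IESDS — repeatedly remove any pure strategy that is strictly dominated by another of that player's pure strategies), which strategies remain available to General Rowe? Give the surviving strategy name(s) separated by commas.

Column CL is eliminated: L beats it against every remaining row (S1: 9>4, S2: 8>2, S3: 9>4, S4: 5>4).
General Rowe's strategy S2 is strictly dominated by S3 (L: 5>2, CR: 7>4, R: 6>4) and is removed.
Among the remaining strategies, none is strictly dominated by another pure strategy of the same player, so the elimination stops.
Surviving strategies — General Rowe: {S1, S3, S4}; General Cole: {L, CR, R}.

S1, S3, S4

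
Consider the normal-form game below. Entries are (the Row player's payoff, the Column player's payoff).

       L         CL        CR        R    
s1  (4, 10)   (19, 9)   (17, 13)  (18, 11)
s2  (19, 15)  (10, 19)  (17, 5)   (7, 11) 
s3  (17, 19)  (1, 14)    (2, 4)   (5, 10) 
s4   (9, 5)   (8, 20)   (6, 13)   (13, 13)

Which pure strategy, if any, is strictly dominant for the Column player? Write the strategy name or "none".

none

L fails to dominate CL at s2 (15<19).
CL fails to dominate L at s1 (9<10).
CR fails to dominate L at s2 (5<15).
R fails to dominate L at s2 (11<15).
No single strategy dominates all the others.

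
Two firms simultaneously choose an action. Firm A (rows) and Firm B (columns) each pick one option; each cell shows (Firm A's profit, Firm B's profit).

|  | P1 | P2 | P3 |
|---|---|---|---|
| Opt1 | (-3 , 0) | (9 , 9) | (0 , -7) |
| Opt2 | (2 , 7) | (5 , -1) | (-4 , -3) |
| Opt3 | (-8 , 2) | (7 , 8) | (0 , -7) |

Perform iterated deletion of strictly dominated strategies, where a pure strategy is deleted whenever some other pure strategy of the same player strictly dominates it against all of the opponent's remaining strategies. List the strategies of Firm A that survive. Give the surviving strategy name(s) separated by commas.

Firm B's strategy P3 is strictly dominated by P1 (Opt1: 0>-7, Opt2: 7>-3, Opt3: 2>-7) and is removed.
For Firm A, Opt1 strictly dominates Opt3 on the remaining columns (P1: -3>-8, P2: 9>7); eliminate Opt3.
Among the remaining strategies, none is strictly dominated by another pure strategy of the same player, so the elimination stops.
Surviving strategies — Firm A: {Opt1, Opt2}; Firm B: {P1, P2}.

Opt1, Opt2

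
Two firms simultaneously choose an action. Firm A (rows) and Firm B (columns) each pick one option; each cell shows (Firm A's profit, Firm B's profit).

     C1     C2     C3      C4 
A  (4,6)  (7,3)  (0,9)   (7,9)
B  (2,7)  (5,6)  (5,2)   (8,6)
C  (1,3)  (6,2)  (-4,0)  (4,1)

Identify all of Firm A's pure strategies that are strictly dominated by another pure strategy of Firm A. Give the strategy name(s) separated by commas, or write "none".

C

A is not dominated — it holds its own against B at C1 (4>2); C at C1 (4>1).
B: no other strategy beats it everywhere (A at C3 (5>0); C at C1 (2>1)).
C is strictly dominated by A (C1: 4>1, C2: 7>6, C3: 0>-4, C4: 7>4).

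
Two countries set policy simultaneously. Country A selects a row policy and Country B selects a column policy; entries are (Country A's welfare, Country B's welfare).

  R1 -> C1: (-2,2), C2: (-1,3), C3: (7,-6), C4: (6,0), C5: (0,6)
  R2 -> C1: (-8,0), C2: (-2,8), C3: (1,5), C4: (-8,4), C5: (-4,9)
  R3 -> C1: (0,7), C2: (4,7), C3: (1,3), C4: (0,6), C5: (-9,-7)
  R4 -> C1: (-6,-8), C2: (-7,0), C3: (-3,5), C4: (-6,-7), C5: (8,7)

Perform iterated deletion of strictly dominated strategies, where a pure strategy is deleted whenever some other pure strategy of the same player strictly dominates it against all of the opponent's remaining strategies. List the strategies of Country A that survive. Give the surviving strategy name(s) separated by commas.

R1, R3, R4

For Country A, R1 strictly dominates R2 on the remaining columns (C1: -2>-8, C2: -1>-2, C3: 7>1, C4: 6>-8, C5: 0>-4); eliminate R2.
For Country B, C2 strictly dominates C4 on the remaining rows (R1: 3>0, R3: 7>6, R4: 0>-7); eliminate C4.
Among the remaining strategies, none is strictly dominated by another pure strategy of the same player, so the elimination stops.
Surviving strategies — Country A: {R1, R3, R4}; Country B: {C1, C2, C3, C5}.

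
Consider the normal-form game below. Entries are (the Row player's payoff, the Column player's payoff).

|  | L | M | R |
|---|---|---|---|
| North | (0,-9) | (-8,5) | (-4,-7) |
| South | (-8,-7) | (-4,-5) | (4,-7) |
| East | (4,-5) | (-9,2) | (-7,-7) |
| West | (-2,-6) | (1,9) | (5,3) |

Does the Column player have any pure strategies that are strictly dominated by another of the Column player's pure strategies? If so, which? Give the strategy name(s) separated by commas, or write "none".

L, R

L: dominated, since M does at least as well everywhere (North: 5>-9, South: -5>-7, East: 2>-5, West: 9>-6).
M: no other strategy beats it everywhere (L at North (5>-9); R at North (5>-7)).
M strictly dominates R — North: 5>-7, South: -5>-7, East: 2>-7, West: 9>3.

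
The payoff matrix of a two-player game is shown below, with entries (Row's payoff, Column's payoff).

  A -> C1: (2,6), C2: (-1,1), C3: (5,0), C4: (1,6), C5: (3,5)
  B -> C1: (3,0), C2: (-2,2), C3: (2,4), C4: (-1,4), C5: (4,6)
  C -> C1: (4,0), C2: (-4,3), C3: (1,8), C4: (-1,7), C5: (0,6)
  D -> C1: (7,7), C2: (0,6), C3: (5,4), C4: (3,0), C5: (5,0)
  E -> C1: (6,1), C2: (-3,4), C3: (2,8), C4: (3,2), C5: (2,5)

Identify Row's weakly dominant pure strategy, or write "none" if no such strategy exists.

D vs A: C1: 7>2, C2: 0>-1, C3: 5=5, C4: 3>1, C5: 5>3.
D vs B: C1: 7>3, C2: 0>-2, C3: 5>2, C4: 3>-1, C5: 5>4.
D vs C: C1: 7>4, C2: 0>-4, C3: 5>1, C4: 3>-1, C5: 5>0.
D vs E: C1: 7>6, C2: 0>-3, C3: 5>2, C4: 3=3, C5: 5>2.
D is at least as good as every other strategy against every opponent action, so it is weakly dominant.

D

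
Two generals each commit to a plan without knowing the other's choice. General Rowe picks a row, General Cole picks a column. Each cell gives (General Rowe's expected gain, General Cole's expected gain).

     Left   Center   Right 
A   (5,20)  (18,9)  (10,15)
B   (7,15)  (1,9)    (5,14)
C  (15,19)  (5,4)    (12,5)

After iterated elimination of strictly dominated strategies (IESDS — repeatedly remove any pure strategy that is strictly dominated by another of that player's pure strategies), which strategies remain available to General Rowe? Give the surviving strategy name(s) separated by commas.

Row B is eliminated: C beats it against every remaining column (Left: 15>7, Center: 5>1, Right: 12>5).
General Cole's strategy Center is strictly dominated by Left (A: 20>9, C: 19>4) and is removed.
General Rowe's strategy A is strictly dominated by C (Left: 15>5, Right: 12>10) and is removed.
General Cole's strategy Right is strictly dominated by Left (C: 19>5) and is removed.
Among the remaining strategies, none is strictly dominated by another pure strategy of the same player, so the elimination stops.
Surviving strategies — General Rowe: {C}; General Cole: {Left}.

C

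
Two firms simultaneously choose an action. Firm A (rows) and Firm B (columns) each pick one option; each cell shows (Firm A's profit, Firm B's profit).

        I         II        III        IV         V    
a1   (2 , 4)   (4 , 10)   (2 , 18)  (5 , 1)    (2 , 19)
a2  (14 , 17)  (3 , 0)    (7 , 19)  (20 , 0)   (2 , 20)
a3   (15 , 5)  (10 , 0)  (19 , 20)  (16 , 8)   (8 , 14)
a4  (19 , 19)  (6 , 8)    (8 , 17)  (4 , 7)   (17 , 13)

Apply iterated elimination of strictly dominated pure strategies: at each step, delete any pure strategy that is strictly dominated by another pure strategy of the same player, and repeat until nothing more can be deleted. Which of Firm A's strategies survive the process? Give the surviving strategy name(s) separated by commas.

For Firm A, a3 strictly dominates a1 on the remaining columns (I: 15>2, II: 10>4, III: 19>2, IV: 16>5, V: 8>2); eliminate a1.
For Firm B, I strictly dominates II on the remaining rows (a2: 17>0, a3: 5>0, a4: 19>8); eliminate II.
Firm B's strategy IV is strictly dominated by III (a2: 19>0, a3: 20>8, a4: 17>7) and is removed.
Row a2 is eliminated: a3 beats it against every remaining column (I: 15>14, III: 19>7, V: 8>2).
For Firm B, III strictly dominates V on the remaining rows (a3: 20>14, a4: 17>13); eliminate V.
Among the remaining strategies, none is strictly dominated by another pure strategy of the same player, so the elimination stops.
Surviving strategies — Firm A: {a3, a4}; Firm B: {I, III}.

a3, a4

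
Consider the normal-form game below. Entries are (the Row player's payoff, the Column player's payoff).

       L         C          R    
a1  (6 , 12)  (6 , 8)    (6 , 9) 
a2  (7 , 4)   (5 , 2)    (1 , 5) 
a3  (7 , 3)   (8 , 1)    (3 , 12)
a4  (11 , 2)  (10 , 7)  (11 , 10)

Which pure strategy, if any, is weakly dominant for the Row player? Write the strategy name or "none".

a4 vs a1: L: 11>6, C: 10>6, R: 11>6.
a4 vs a2: L: 11>7, C: 10>5, R: 11>1.
a4 vs a3: L: 11>7, C: 10>8, R: 11>3.
a4 is at least as good as every other strategy against every opponent action, so it is weakly dominant.

a4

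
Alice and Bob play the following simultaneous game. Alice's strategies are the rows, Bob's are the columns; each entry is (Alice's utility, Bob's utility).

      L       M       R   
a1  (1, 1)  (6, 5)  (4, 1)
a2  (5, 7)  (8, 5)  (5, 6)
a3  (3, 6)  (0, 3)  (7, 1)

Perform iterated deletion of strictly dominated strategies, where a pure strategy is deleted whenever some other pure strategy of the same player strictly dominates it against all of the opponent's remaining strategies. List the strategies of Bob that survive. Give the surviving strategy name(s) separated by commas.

L

For Alice, a2 strictly dominates a1 on the remaining columns (L: 5>1, M: 8>6, R: 5>4); eliminate a1.
Column M is eliminated: L beats it against every remaining row (a2: 7>5, a3: 6>3).
Column R is eliminated: L beats it against every remaining row (a2: 7>6, a3: 6>1).
Row a3 is eliminated: a2 beats it against every remaining column (L: 5>3).
Among the remaining strategies, none is strictly dominated by another pure strategy of the same player, so the elimination stops.
Surviving strategies — Alice: {a2}; Bob: {L}.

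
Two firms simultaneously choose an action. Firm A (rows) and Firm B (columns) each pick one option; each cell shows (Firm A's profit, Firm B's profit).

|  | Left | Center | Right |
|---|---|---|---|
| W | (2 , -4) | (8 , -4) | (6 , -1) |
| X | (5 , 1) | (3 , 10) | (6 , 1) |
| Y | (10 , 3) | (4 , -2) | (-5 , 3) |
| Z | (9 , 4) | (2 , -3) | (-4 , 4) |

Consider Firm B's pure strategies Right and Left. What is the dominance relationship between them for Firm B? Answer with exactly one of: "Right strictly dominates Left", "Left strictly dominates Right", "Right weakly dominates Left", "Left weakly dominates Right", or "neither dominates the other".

Right weakly dominates Left

Compare Right to Left across each opponent action: W: -1>-4, X: 1=1, Y: 3=3, Z: 4=4.
Right is at least as good everywhere and strictly better somewhere (tied only at X, Y, Z), so Right weakly but not strictly dominates Left.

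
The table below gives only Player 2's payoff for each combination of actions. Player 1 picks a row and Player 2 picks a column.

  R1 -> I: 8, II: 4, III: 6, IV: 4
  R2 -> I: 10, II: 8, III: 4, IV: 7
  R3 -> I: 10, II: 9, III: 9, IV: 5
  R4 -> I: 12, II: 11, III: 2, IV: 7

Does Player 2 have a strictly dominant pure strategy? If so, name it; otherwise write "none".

I

I vs II: R1: 8>4, R2: 10>8, R3: 10>9, R4: 12>11.
I vs III: R1: 8>6, R2: 10>4, R3: 10>9, R4: 12>2.
I vs IV: R1: 8>4, R2: 10>7, R3: 10>5, R4: 12>7.
I strictly beats every other strategy against every opponent action, so it is strictly dominant.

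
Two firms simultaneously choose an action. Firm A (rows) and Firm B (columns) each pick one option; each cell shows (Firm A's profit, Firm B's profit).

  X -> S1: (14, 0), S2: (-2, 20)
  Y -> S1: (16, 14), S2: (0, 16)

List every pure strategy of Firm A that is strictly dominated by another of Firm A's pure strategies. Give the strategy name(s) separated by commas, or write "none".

X

X: dominated, since Y does at least as well everywhere (S1: 16>14, S2: 0>-2).
Nothing dominates Y: X at S1 (16>14).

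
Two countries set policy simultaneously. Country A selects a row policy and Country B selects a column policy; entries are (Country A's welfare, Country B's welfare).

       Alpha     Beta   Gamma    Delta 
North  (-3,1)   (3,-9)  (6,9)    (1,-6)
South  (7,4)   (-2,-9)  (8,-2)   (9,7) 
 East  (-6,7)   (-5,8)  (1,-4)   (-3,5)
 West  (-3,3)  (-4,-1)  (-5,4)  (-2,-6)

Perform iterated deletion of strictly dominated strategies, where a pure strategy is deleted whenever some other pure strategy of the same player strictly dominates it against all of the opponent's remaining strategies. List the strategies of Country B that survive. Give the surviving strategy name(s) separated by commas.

Delta

For Country A, North strictly dominates East on the remaining columns (Alpha: -3>-6, Beta: 3>-5, Gamma: 6>1, Delta: 1>-3); eliminate East.
Row West is eliminated: South beats it against every remaining column (Alpha: 7>-3, Beta: -2>-4, Gamma: 8>-5, Delta: 9>-2).
For Country B, Alpha strictly dominates Beta on the remaining rows (North: 1>-9, South: 4>-9); eliminate Beta.
Row North is eliminated: South beats it against every remaining column (Alpha: 7>-3, Gamma: 8>6, Delta: 9>1).
For Country B, Delta strictly dominates Alpha on the remaining rows (South: 7>4); eliminate Alpha.
Country B's strategy Gamma is strictly dominated by Delta (South: 7>-2) and is removed.
Among the remaining strategies, none is strictly dominated by another pure strategy of the same player, so the elimination stops.
Surviving strategies — Country A: {South}; Country B: {Delta}.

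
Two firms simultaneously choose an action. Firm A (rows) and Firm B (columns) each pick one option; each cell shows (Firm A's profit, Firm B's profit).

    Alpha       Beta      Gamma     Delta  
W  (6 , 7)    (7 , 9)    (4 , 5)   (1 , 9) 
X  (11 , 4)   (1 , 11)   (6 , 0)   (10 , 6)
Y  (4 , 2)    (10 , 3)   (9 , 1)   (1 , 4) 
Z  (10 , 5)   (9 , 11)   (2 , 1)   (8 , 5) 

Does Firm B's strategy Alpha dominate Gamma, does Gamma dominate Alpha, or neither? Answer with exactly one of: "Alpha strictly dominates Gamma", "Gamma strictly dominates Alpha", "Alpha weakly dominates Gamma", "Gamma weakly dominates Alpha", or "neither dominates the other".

Compare Alpha to Gamma across each choice by Firm A: W: 7>5, X: 4>0, Y: 2>1, Z: 5>1.
Every comparison favours Alpha, so Alpha strictly dominates Gamma.

Alpha strictly dominates Gamma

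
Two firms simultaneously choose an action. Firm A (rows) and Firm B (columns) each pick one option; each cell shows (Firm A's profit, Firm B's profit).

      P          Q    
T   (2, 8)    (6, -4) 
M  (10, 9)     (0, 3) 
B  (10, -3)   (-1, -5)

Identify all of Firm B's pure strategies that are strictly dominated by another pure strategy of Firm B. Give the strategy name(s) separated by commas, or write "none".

Nothing dominates P: Q at T (8>-4).
Q is strictly dominated by P (T: 8>-4, M: 9>3, B: -3>-5).

Q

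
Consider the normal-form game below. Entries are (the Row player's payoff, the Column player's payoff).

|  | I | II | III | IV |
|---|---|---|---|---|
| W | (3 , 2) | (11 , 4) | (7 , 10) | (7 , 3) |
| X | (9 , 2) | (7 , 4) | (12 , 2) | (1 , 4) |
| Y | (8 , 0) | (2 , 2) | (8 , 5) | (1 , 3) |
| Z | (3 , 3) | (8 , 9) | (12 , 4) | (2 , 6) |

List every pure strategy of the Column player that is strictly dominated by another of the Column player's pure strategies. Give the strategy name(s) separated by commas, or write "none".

I: dominated, since II does at least as well everywhere (W: 4>2, X: 4>2, Y: 2>0, Z: 9>3).
Nothing dominates II: I at W (4>2); III at X (4>2); IV at W (4>3).
III is not dominated — it holds its own against I at W (10>2); II at W (10>4); IV at W (10>3).
Nothing dominates IV: I at W (3>2); II at X (4=4); III at X (4>2).

I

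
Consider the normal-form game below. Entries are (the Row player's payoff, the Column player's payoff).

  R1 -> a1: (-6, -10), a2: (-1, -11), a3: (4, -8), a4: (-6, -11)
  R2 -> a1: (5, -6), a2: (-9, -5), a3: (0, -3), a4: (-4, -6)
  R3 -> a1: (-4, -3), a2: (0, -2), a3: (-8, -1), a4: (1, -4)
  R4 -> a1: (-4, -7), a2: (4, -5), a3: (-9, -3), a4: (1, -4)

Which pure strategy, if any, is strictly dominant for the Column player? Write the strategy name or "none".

a3

a3 vs a1: R1: -8>-10, R2: -3>-6, R3: -1>-3, R4: -3>-7.
a3 vs a2: R1: -8>-11, R2: -3>-5, R3: -1>-2, R4: -3>-5.
a3 vs a4: R1: -8>-11, R2: -3>-6, R3: -1>-4, R4: -3>-4.
a3 strictly beats every other strategy against every opponent action, so it is strictly dominant.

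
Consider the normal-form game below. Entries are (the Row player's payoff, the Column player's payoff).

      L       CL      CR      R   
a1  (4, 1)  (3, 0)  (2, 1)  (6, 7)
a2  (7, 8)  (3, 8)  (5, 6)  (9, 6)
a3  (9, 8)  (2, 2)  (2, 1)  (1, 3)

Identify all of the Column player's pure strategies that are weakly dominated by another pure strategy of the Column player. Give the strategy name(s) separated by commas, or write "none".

CL, CR

Nothing dominates L: CL at a1 (1>0); CR at a2 (8>6); R at a2 (8>6).
L weakly dominates CL — a1: 1>0, a2: 8=8, a3: 8>2.
CR is weakly dominated by L (a1: 1=1, a2: 8>6, a3: 8>1).
R: no other strategy beats it everywhere (L at a1 (7>1); CL at a1 (7>0); CR at a1 (7>1)).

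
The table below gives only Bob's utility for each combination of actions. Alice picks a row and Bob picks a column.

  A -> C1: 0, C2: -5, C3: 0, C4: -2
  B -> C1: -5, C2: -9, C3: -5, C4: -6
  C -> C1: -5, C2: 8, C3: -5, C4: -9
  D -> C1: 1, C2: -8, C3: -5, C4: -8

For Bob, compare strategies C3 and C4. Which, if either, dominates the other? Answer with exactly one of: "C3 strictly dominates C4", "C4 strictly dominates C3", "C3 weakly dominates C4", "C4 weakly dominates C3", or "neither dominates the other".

Compare C3 to C4 across each opponent action: A: 0>-2, B: -5>-6, C: -5>-9, D: -5>-8.
Every comparison favours C3, so C3 strictly dominates C4.

C3 strictly dominates C4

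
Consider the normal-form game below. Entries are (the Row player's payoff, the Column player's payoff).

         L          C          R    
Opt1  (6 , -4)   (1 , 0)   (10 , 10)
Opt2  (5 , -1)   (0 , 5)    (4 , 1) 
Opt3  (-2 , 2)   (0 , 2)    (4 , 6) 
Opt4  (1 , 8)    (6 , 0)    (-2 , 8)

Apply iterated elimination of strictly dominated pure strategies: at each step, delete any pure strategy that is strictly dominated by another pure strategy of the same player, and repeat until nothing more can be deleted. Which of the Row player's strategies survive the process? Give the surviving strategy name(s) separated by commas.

Row Opt2 is eliminated: Opt1 beats it against every remaining column (L: 6>5, C: 1>0, R: 10>4).
For the Row player, Opt1 strictly dominates Opt3 on the remaining columns (L: 6>-2, C: 1>0, R: 10>4); eliminate Opt3.
Column C is eliminated: R beats it against every remaining row (Opt1: 10>0, Opt4: 8>0).
For the Row player, Opt1 strictly dominates Opt4 on the remaining columns (L: 6>1, R: 10>-2); eliminate Opt4.
The Column player's strategy L is strictly dominated by R (Opt1: 10>-4) and is removed.
Among the remaining strategies, none is strictly dominated by another pure strategy of the same player, so the elimination stops.
Surviving strategies — the Row player: {Opt1}; the Column player: {R}.

Opt1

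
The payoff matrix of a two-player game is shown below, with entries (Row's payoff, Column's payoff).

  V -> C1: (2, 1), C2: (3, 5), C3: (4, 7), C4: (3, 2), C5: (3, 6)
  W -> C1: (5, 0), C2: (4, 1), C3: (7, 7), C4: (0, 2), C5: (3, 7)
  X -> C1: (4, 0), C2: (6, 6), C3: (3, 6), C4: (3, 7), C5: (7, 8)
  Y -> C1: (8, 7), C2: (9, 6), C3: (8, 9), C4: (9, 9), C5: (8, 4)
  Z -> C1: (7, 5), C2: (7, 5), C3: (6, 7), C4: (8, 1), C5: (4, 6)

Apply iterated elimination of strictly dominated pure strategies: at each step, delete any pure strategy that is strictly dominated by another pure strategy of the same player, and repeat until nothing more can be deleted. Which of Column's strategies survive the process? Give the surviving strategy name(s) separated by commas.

C3, C4

Row's strategy V is strictly dominated by Y (C1: 8>2, C2: 9>3, C3: 8>4, C4: 9>3, C5: 8>3) and is removed.
For Row, Y strictly dominates W on the remaining columns (C1: 8>5, C2: 9>4, C3: 8>7, C4: 9>0, C5: 8>3); eliminate W.
For Row, Y strictly dominates X on the remaining columns (C1: 8>4, C2: 9>6, C3: 8>3, C4: 9>3, C5: 8>7); eliminate X.
Row Z is eliminated: Y beats it against every remaining column (C1: 8>7, C2: 9>7, C3: 8>6, C4: 9>8, C5: 8>4).
For Column, C3 strictly dominates C1 on the remaining rows (Y: 9>7); eliminate C1.
For Column, C3 strictly dominates C2 on the remaining rows (Y: 9>6); eliminate C2.
Column C5 is eliminated: C3 beats it against every remaining row (Y: 9>4).
Among the remaining strategies, none is strictly dominated by another pure strategy of the same player, so the elimination stops.
Surviving strategies — Row: {Y}; Column: {C3, C4}.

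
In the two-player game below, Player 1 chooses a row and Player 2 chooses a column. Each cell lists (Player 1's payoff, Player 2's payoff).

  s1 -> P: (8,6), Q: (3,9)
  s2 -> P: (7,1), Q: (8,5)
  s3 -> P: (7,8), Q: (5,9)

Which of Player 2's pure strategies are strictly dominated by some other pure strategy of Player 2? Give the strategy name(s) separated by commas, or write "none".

P

Q strictly dominates P — s1: 9>6, s2: 5>1, s3: 9>8.
Q is not dominated — it holds its own against P at s1 (9>6).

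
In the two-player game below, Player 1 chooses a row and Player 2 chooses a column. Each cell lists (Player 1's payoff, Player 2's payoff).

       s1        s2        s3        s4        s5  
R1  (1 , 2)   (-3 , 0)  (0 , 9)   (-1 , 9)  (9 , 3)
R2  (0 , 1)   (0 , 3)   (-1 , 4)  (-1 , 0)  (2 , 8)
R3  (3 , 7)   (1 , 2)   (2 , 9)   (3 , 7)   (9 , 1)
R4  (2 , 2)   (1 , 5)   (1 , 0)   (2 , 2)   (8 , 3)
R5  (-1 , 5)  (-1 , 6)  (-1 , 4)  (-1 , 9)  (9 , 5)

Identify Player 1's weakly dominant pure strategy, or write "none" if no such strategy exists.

R3 vs R1: s1: 3>1, s2: 1>-3, s3: 2>0, s4: 3>-1, s5: 9=9.
R3 vs R2: s1: 3>0, s2: 1>0, s3: 2>-1, s4: 3>-1, s5: 9>2.
R3 vs R4: s1: 3>2, s2: 1=1, s3: 2>1, s4: 3>2, s5: 9>8.
R3 vs R5: s1: 3>-1, s2: 1>-1, s3: 2>-1, s4: 3>-1, s5: 9=9.
R3 is at least as good as every other strategy against every opponent action, so it is weakly dominant.

R3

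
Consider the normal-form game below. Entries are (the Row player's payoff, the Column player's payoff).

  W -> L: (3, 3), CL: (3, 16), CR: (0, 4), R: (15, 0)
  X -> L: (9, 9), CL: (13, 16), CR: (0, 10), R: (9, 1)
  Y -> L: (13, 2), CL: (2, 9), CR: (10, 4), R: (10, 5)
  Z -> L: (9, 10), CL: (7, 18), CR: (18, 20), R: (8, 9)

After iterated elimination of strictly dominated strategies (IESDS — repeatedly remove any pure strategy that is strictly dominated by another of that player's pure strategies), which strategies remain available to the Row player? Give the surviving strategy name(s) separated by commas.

The Column player's strategy L is strictly dominated by CL (W: 16>3, X: 16>9, Y: 9>2, Z: 18>10) and is removed.
The Column player's strategy R is strictly dominated by CL (W: 16>0, X: 16>1, Y: 9>5, Z: 18>9) and is removed.
Row W is eliminated: Z beats it against every remaining column (CL: 7>3, CR: 18>0).
Row Y is eliminated: Z beats it against every remaining column (CL: 7>2, CR: 18>10).
Among the remaining strategies, none is strictly dominated by another pure strategy of the same player, so the elimination stops.
Surviving strategies — the Row player: {X, Z}; the Column player: {CL, CR}.

X, Z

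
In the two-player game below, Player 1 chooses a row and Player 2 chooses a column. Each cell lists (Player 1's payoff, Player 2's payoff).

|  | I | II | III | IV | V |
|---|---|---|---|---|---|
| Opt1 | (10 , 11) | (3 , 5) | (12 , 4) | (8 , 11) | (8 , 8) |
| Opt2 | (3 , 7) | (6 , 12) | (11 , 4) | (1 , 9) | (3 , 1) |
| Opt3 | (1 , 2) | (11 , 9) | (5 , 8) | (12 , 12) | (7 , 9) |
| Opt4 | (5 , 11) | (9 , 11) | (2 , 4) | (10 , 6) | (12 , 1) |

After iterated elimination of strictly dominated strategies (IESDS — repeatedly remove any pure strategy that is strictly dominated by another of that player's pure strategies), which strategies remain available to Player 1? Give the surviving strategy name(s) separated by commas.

Column III is eliminated: II beats it against every remaining row (Opt1: 5>4, Opt2: 12>4, Opt3: 9>8, Opt4: 11>4).
For Player 1, Opt4 strictly dominates Opt2 on the remaining columns (I: 5>3, II: 9>6, IV: 10>1, V: 12>3); eliminate Opt2.
Player 2's strategy V is strictly dominated by IV (Opt1: 11>8, Opt3: 12>9, Opt4: 6>1) and is removed.
Among the remaining strategies, none is strictly dominated by another pure strategy of the same player, so the elimination stops.
Surviving strategies — Player 1: {Opt1, Opt3, Opt4}; Player 2: {I, II, IV}.

Opt1, Opt3, Opt4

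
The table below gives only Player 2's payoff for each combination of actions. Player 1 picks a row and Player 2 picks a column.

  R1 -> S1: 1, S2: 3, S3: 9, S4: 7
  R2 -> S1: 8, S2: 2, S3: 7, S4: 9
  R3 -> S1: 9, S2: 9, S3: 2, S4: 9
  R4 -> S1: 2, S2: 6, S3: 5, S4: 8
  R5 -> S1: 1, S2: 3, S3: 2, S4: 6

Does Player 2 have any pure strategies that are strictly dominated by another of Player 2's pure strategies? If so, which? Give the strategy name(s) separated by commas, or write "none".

Nothing dominates S1: S2 at R2 (8>2); S3 at R2 (8>7); S4 at R3 (9=9).
S2: no other strategy beats it everywhere (S1 at R1 (3>1); S3 at R3 (9>2); S4 at R3 (9=9)).
Nothing dominates S3: S1 at R1 (9>1); S2 at R1 (9>3); S4 at R1 (9>7).
S4: no other strategy beats it everywhere (S1 at R1 (7>1); S2 at R1 (7>3); S3 at R2 (9>7)).

none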